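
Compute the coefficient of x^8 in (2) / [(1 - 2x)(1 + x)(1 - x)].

The denominator gives the recurrence a_n = 2a_(n−1) + a_(n−2) − 2a_(n−3) for n ≥ 3; the numerator fixes a_0 = 2, a_1 = 4, a_2 = 10.
Iterating: 2, 4, 10, 20, 42, 84, 170, 340, 682, so a_8 = 682.

682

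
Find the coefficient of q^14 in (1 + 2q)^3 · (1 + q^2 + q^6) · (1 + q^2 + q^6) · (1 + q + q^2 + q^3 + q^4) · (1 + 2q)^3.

(1 + 2q)^3 has coefficients 1,6,12,8 for degrees 0…3.
(1 + q^2 + q^6) has coefficients 1,0,1,0,0,0,1,0,0,0,0,0,0,0,0 for degrees 0…14.
Multiplying by (1 + q^2 + q^6) gives running coefficients 1,0,2,0,1,0,2,0,2,0,0,0,1,0,0 for degrees 0…14.
Multiplying by (1 + q + q^2 + q^3 + q^4) gives running coefficients 1,1,3,3,4,3,5,3,5,4,4,2,3,1,1 for degrees 0…14.
Finally multiplying by (1 + 2q)^3, the product of all factors after the first has coefficients 1,7,21,41,66,87,95,101,107,110,112,114,95,75,59 for degrees 0…14.
[q^14] = 1·59 + 6·75 + 12·95 + 8·114 = 2561.

2561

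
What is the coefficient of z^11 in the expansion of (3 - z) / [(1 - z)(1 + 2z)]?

-4778

Partial fractions give a closed form: a_n = (2/3)·1^n + (7/3)·(-2)^n.
At n = 11: a_11 = -4778.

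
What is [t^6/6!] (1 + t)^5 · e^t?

The EGF product rule gives c_6 = Σ_{k_1+k_2=6} C(6; k_1,k_2) · ∏ g_i(k_i), where (1+t)^5 gives the falling factorial (5)_k; e^t gives (1)^k.
g_1(k) for k = 0…6: 1, 5, 20, 60, 120, 120, 0.
g_2(k) for k = 0…6: 1, 1, 1, 1, 1, 1, 1.
c_6 = Σ_k C(6,k)·g_1(k)·g_2(6−k) = 1·1·1 + 6·5·1 + 15·20·1 + 20·60·1 + 15·120·1 + 6·120·1 = 1 + 30 + 300 + 1200 + 1800 + 720 = 4051.

4051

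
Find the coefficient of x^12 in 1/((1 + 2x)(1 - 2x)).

The denominator gives the recurrence a_n = 4a_(n−2) for n ≥ 2; the numerator fixes a_0 = 1, a_1 = 0.
Iterating: 1, 0, 4, 0, 16, 0, 64, 0, 256, 0, 1024, 0, 4096, so a_12 = 4096.

4096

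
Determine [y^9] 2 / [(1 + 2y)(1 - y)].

-682

The denominator gives the recurrence a_n = −a_(n−1) + 2a_(n−2) for n ≥ 2; the numerator fixes a_0 = 2, a_1 = -2.
Iterating: 2, -2, 6, -10, 22, -42, 86, -170, 342, -682, so a_9 = -682.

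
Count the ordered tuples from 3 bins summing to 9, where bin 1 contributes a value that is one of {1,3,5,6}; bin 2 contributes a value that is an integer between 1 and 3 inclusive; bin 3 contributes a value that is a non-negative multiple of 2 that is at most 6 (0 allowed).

The generating function for the choices is (z + z³ + z⁵ + z⁶)·(z + z² + z³)·(1 + z² + z⁴ + z⁶); the count is [z⁹].
(z + z³ + z⁵ + z⁶) has coefficients 0,1,0,1,0,1,1 for degrees 0…6.
(z + z² + z³) has coefficients 0,1,1,1,0,0,0,0,0,0 for degrees 0…9.
Finally multiplying by (1 + z² + z⁴ + z⁶), the product of all factors after the first has coefficients 0,1,1,2,1,2,1,2,1,1 for degrees 0…9.
[z⁹] = 1·1 + 1·1 + 1·1 + 1·2 = 5.

5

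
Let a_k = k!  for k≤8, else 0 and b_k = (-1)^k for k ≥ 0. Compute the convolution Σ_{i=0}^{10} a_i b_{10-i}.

Write out a_i and b_{10-i} for i = 0,…,10 and sum the products.
Σ = 1·1 + 1·(-1) + 2·1 + 6·(-1) + 24·1 + 120·(-1) + 720·1 + 5040·(-1) + 40320·1 + 0·(-1) + 0·1 = 35900.

35900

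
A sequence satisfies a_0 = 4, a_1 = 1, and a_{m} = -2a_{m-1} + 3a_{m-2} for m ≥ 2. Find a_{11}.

-132857

The ordinary generating function has denominator 1 + 2q - 3q^2.
Iterating the recurrence: a_0,…,a_{11} = 4, 1, 10, -17, 64, -179, 550, -1637, 4924, -14759, 44290, -132857.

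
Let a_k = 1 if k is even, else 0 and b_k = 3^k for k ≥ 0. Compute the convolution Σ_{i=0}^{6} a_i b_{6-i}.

This is [x^6] in the product of the two ordinary generating functions.
Σ = 1·729 + 0·243 + 1·81 + 0·27 + 1·9 + 0·3 + 1·1 = 820.

820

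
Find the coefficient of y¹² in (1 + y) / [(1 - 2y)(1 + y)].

The denominator gives the recurrence a_n = a_(n−1) + 2a_(n−2) for n ≥ 3; the numerator fixes a_0 = 1, a_1 = 2, a_2 = 4.
Iterating: 1, 2, 4, 8, 16, 32, 64, 128, 256, 512, 1024, 2048, 4096, so a_12 = 4096.

4096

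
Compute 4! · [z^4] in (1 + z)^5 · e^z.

The EGF product rule gives c_4 = Σ_{k_1+k_2=4} C(4; k_1,k_2) · ∏ g_i(k_i), where (1+z)^5 gives the falling factorial (5)_k; e^z gives (1)^k.
g_1(k) for k = 0…4: 1, 5, 20, 60, 120.
g_2(k) for k = 0…4: 1, 1, 1, 1, 1.
c_4 = Σ_k C(4,k)·g_1(k)·g_2(4−k) = 1·1·1 + 4·5·1 + 6·20·1 + 4·60·1 + 1·120·1 = 1 + 20 + 120 + 240 + 120 = 501.

501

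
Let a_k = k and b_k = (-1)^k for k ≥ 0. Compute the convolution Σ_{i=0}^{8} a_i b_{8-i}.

This is [x^8] in the product of the two ordinary generating functions.
Σ = 0·1 + 1·(-1) + 2·1 + 3·(-1) + 4·1 + 5·(-1) + 6·1 + 7·(-1) + 8·1 = 4.

4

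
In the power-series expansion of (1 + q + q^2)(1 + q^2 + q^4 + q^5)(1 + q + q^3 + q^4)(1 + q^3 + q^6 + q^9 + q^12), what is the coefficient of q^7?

(1 + q + q^2) has coefficients 1,1,1 for degrees 0…2.
(1 + q^2 + q^4 + q^5) has coefficients 1,0,1,0,1,1,0,0 for degrees 0…7.
Multiplying by (1 + q + q^3 + q^4) gives running coefficients 1,1,1,2,2,3,2,1 for degrees 0…7.
Finally multiplying by (1 + q^3 + q^6 + q^9 + q^12), the product of all factors after the first has coefficients 1,1,1,3,3,4,5,4 for degrees 0…7.
[q^7] = 1·4 + 1·5 + 1·4 = 13.

13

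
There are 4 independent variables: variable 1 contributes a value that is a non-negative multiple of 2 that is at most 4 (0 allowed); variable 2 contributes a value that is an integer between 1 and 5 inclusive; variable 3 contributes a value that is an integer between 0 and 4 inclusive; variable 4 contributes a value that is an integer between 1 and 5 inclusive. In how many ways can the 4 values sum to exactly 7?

31

The generating function for the choices is (1 + t² + t⁴)·(t + t² + t³ + t⁴ + t⁵)·(1 + t + t² + t³ + t⁴)·(t + t² + t³ + t⁴ + t⁵); the count is [t⁷].
(1 + t² + t⁴) has coefficients 1,0,1,0,1 for degrees 0…4.
(t + t² + t³ + t⁴ + t⁵) has coefficients 0,1,1,1,1,1,0,0 for degrees 0…7.
Multiplying by (1 + t + t² + t³ + t⁴) gives running coefficients 0,1,2,3,4,5,4,3 for degrees 0…7.
Finally multiplying by (t + t² + t³ + t⁴ + t⁵), the product of all factors after the first has coefficients 0,0,1,3,6,10,15,18 for degrees 0…7.
[t⁷] = 1·18 + 1·10 + 1·3 = 31.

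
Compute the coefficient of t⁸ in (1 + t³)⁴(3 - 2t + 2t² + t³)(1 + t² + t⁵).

47

(1 + t³)⁴ has coefficients 1,0,0,4,0,0,6,0,0 for degrees 0…8.
(3 - 2t + 2t² + t³) has coefficients 3,-2,2,1,0,0,0,0,0 for degrees 0…8.
Finally multiplying by (1 + t² + t⁵), the product of all factors after the first has coefficients 3,-2,5,-1,2,4,-2,2,1 for degrees 0…8.
[t⁸] = 1·1 + 4·4 + 6·5 = 47.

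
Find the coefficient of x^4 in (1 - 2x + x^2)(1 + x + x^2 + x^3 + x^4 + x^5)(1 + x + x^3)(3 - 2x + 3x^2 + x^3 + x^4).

(1 - 2x + x^2) has coefficients 1,-2,1 for degrees 0…2.
(1 + x + x^2 + x^3 + x^4 + x^5) has coefficients 1,1,1,1,1 for degrees 0…4.
Multiplying by (1 + x + x^3) gives running coefficients 1,2,2,3,3 for degrees 0…4.
Finally multiplying by (3 - 2x + 3x^2 + x^3 + x^4), the product of all factors after the first has coefficients 3,4,5,12,12 for degrees 0…4.
[x^4] = 1·12 − 2·12 + 1·5 = -7.

-7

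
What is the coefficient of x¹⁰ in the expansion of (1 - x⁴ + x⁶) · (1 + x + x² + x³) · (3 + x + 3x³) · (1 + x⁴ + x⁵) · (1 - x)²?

2

(1 - x⁴ + x⁶) has coefficients 1,0,0,0,-1,0,1 for degrees 0…6.
(1 + x + x² + x³) has coefficients 1,1,1,1,0,0,0,0,0,0,0 for degrees 0…10.
Multiplying by (3 + x + 3x³) gives running coefficients 3,4,4,7,4,3,3,0,0,0,0 for degrees 0…10.
Multiplying by (1 + x⁴ + x⁵) gives running coefficients 3,4,4,7,7,10,11,11,11,7,6 for degrees 0…10.
Finally multiplying by (1 - x)², the product of all factors after the first has coefficients 3,-2,-1,3,-3,3,-2,-1,0,-4,3 for degrees 0…10.
[x¹⁰] = 1·3 − 1·(-2) + 1·(-3) = 2.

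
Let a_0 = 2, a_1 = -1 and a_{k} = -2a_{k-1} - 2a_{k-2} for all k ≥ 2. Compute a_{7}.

The ordinary generating function has denominator 1 + 2q + 2q^2.
Iterating the recurrence: a_0,…,a_{7} = 2, -1, -2, 6, -8, 4, 8, -24.

-24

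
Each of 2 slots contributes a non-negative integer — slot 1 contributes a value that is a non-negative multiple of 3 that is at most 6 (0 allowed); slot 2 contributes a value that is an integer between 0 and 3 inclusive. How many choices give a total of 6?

The generating function for the choices is (1 + z^3 + z^6)·(1 + z + z^2 + z^3); the count is [z^6].
(1 + z^3 + z^6) has coefficients 1,0,0,1,0,0,1 for degrees 0…6.
(1 + z + z^2 + z^3) has coefficients 1,1,1,1,0,0,0 for degrees 0…6.
[z^6] = 1·0 + 1·1 + 1·1 = 2.

2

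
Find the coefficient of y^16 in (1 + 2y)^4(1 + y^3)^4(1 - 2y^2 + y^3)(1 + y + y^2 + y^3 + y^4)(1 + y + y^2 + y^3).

(1 + 2y)^4 has coefficients 1,8,24,32,16 for degrees 0…4.
(1 + y^3)^4 has coefficients 1,0,0,4,0,0,6,0,0,4,0,0,1,0,0,0,0 for degrees 0…16.
Multiplying by (1 - 2y^2 + y^3) gives running coefficients 1,0,-2,5,0,-8,10,0,-12,10,0,-8,5,0,-2,1,0 for degrees 0…16.
Multiplying by (1 + y + y^2 + y^3 + y^4) gives running coefficients 1,1,-1,4,4,-5,5,7,-10,0,8,-10,-5,7,-5,-4,4 for degrees 0…16.
Finally multiplying by (1 + y + y^2 + y^3), the product of all factors after the first has coefficients 1,2,1,5,8,2,8,11,-3,2,5,-12,-7,0,-13,-7,2 for degrees 0…16.
[y^16] = 1·2 + 8·(-7) + 24·(-13) + 32·0 + 16·(-7) = -478.

-478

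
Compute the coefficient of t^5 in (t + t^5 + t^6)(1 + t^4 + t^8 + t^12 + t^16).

2

(t + t^5 + t^6) has coefficients 0,1,0,0,0,1 for degrees 0…5.
(1 + t^4 + t^8 + t^12 + t^16) has coefficients 1,0,0,0,1,0 for degrees 0…5.
[t^5] = 1·1 + 1·1 = 2.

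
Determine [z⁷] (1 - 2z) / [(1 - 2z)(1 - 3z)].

2187

Partial fractions give a closed form: a_n = (1)·3^n.
At n = 7: a_7 = 2187.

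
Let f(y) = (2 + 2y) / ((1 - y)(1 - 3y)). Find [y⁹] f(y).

Partial fractions give a closed form: a_n = (-2)·1^n + (4)·3^n.
At n = 9: a_9 = 78730.

78730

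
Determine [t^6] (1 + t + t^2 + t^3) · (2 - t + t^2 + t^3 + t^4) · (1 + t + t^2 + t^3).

(1 + t + t^2 + t^3) has coefficients 1,1,1,1 for degrees 0…3.
(2 - t + t^2 + t^3 + t^4) has coefficients 2,-1,1,1,1,0,0 for degrees 0…6.
Finally multiplying by (1 + t + t^2 + t^3), the product of all factors after the first has coefficients 2,1,2,3,2,3,2 for degrees 0…6.
[t^6] = 1·2 + 1·3 + 1·2 + 1·3 = 10.

10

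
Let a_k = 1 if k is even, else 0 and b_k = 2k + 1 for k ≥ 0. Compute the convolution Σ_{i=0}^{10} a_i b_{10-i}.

Write out a_i and b_{10-i} for i = 0,…,10 and sum the products.
Σ = 1·21 + 0·19 + 1·17 + 0·15 + 1·13 + 0·11 + 1·9 + 0·7 + 1·5 + 0·3 + 1·1 = 66.

66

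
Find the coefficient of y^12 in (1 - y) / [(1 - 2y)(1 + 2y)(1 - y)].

4096

Partial fractions give a closed form: a_n = (1/2)·2^n + (1/2)·(-2)^n.
At n = 12: a_12 = 4096.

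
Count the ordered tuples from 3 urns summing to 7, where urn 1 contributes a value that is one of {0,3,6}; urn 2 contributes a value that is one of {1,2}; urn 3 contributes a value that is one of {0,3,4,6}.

3

The generating function for the choices is (1 + q³ + q⁶)·(q + q²)·(1 + q³ + q⁴ + q⁶); the count is [q⁷].
(1 + q³ + q⁶) has coefficients 1,0,0,1,0,0,1 for degrees 0…6.
(q + q²) has coefficients 0,1,1,0,0,0,0,0 for degrees 0…7.
Finally multiplying by (1 + q³ + q⁴ + q⁶), the product of all factors after the first has coefficients 0,1,1,0,1,2,1,1 for degrees 0…7.
[q⁷] = 1·1 + 1·1 + 1·1 = 3.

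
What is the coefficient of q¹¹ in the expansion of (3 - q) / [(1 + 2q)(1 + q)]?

Partial fractions give a closed form: a_n = (7)·(-2)^n + (-4)·(-1)^n.
At n = 11: a_11 = -14332.

-14332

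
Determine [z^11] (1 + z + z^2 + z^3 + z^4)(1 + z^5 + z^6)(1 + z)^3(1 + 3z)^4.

3647

(1 + z + z^2 + z^3 + z^4) has coefficients 1,1,1,1,1 for degrees 0…4.
(1 + z^5 + z^6) has coefficients 1,0,0,0,0,1,1,0,0,0,0,0 for degrees 0…11.
Multiplying by (1 + z)^3 gives running coefficients 1,3,3,1,0,1,4,6,4,1,0,0 for degrees 0…11.
Finally multiplying by (1 + 3z)^4, the product of all factors after the first has coefficients 1,15,93,307,579,622,367,189,400,886,1200,972 for degrees 0…11.
[z^11] = 1·972 + 1·1200 + 1·886 + 1·400 + 1·189 = 3647.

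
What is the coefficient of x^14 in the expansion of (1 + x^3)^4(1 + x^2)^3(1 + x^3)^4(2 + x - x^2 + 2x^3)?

826

(1 + x^3)^4 has coefficients 1,0,0,4,0,0,6,0,0,4,0,0,1 for degrees 0…12.
(1 + x^2)^3 has coefficients 1,0,3,0,3,0,1,0,0,0,0,0,0,0,0 for degrees 0…14.
Multiplying by (1 + x^3)^4 gives running coefficients 1,0,3,4,3,12,7,12,18,8,18,12,7,12,3 for degrees 0…14.
Finally multiplying by (2 + x - x^2 + 2x^3), the product of all factors after the first has coefficients 2,1,5,13,7,29,31,25,65,36,50,70,24,55,35 for degrees 0…14.
[x^14] = 1·35 + 4·70 + 6·65 + 4·29 + 1·5 = 826.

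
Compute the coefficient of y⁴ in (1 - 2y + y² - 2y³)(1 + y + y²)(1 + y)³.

-11

(1 - 2y + y² - 2y³) has coefficients 1,-2,1,-2 for degrees 0…3.
(1 + y + y²) has coefficients 1,1,1,0,0 for degrees 0…4.
Finally multiplying by (1 + y)³, the product of all factors after the first has coefficients 1,4,7,7,4 for degrees 0…4.
[y⁴] = 1·4 − 2·7 + 1·7 − 2·4 = -11.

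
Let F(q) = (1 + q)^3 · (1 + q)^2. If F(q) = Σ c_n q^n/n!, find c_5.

120

The EGF product rule gives c_5 = Σ_{k_1+k_2=5} C(5; k_1,k_2) · ∏ g_i(k_i), where (1+q)^3 gives the falling factorial (3)_k; (1+q)^2 gives the falling factorial (2)_k.
g_1(k) for k = 0…5: 1, 3, 6, 6, 0, 0.
g_2(k) for k = 0…5: 1, 2, 2, 0, 0, 0.
c_5 = Σ_k C(5,k)·g_1(k)·g_2(5−k) = 10·6·2 = 120.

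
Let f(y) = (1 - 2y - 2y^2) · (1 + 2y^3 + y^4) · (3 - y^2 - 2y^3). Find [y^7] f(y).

12

(1 - 2y - 2y^2) has coefficients 1,-2,-2 for degrees 0…2.
(1 + 2y^3 + y^4) has coefficients 1,0,0,2,1,0,0,0 for degrees 0…7.
Finally multiplying by (3 - y^2 - 2y^3), the product of all factors after the first has coefficients 3,0,-1,4,3,-2,-5,-2 for degrees 0…7.
[y^7] = 1·(-2) − 2·(-5) − 2·(-2) = 12.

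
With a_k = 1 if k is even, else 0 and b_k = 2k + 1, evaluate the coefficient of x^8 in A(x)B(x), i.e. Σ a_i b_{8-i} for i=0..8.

45

Write out a_i and b_{8-i} for i = 0,…,8 and sum the products.
Σ = 1·17 + 0·15 + 1·13 + 0·11 + 1·9 + 0·7 + 1·5 + 0·3 + 1·1 = 45.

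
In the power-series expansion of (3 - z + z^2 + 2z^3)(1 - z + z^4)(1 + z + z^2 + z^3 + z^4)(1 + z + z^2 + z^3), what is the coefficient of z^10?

(3 - z + z^2 + 2z^3) has coefficients 3,-1,1,2 for degrees 0…3.
(1 - z + z^4) has coefficients 1,-1,0,0,1,0,0,0,0,0,0 for degrees 0…10.
Multiplying by (1 + z + z^2 + z^3 + z^4) gives running coefficients 1,0,0,0,1,0,1,1,1,0,0 for degrees 0…10.
Finally multiplying by (1 + z + z^2 + z^3), the product of all factors after the first has coefficients 1,1,1,1,1,1,2,3,3,3,2 for degrees 0…10.
[z^10] = 3·2 − 1·3 + 1·3 + 2·3 = 12.

12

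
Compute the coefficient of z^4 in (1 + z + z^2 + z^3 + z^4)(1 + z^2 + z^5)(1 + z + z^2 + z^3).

7

(1 + z + z^2 + z^3 + z^4) has coefficients 1,1,1,1,1 for degrees 0…4.
(1 + z^2 + z^5) has coefficients 1,0,1,0,0 for degrees 0…4.
Finally multiplying by (1 + z + z^2 + z^3), the product of all factors after the first has coefficients 1,1,2,2,1 for degrees 0…4.
[z^4] = 1·1 + 1·2 + 1·2 + 1·1 + 1·1 = 7.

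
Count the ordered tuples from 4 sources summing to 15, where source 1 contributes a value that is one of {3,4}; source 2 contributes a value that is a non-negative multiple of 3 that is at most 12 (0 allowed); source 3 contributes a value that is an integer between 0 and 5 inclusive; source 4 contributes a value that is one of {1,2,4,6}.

The generating function for the choices is (t³ + t⁴)·(1 + t³ + t⁶ + t⁹ + t¹²)·(1 + t + t² + t³ + t⁴ + t⁵)·(t + t² + t⁴ + t⁶); the count is [t¹⁵].
(t³ + t⁴) has coefficients 0,0,0,1,1 for degrees 0…4.
(1 + t³ + t⁶ + t⁹ + t¹²) has coefficients 1,0,0,1,0,0,1,0,0,1,0,0,1,0,0,0 for degrees 0…15.
Multiplying by (1 + t + t² + t³ + t⁴ + t⁵) gives running coefficients 1,1,1,2,2,2,2,2,2,2,2,2,2,2,2,1 for degrees 0…15.
Finally multiplying by (t + t² + t⁴ + t⁶), the product of all factors after the first has coefficients 0,1,2,2,4,5,6,7,7,8,8,8,8,8,8,8 for degrees 0…15.
[t¹⁵] = 1·8 + 1·8 = 16.

16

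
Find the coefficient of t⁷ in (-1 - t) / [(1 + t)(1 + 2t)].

Partial fractions give a closed form: a_n = (-1)·(-2)^n.
At n = 7: a_7 = 128.

128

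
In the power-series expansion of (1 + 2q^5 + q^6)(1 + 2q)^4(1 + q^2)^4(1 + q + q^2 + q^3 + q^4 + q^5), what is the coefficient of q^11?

2492

(1 + 2q^5 + q^6) has coefficients 1,0,0,0,0,2,1 for degrees 0…6.
(1 + 2q)^4 has coefficients 1,8,24,32,16,0,0,0,0,0,0,0 for degrees 0…11.
Multiplying by (1 + q^2)^4 gives running coefficients 1,8,28,64,118,176,212,224,193,136,88,32 for degrees 0…11.
Finally multiplying by (1 + q + q^2 + q^3 + q^4 + q^5), the product of all factors after the first has coefficients 1,9,37,101,219,395,606,822,987,1059,1029,885 for degrees 0…11.
[q^11] = 1·885 + 2·606 + 1·395 = 2492.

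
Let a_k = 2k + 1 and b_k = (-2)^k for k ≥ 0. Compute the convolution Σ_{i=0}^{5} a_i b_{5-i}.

-3

The convolution is the x^5 coefficient of A(x)B(x).
Σ = 1·(-32) + 3·16 + 5·(-8) + 7·4 + 9·(-2) + 11·1 = -3.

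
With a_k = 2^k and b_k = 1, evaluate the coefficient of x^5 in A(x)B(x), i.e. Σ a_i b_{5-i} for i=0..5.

Write out a_i and b_{5-i} for i = 0,…,5 and sum the products.
Σ = 1·1 + 2·1 + 4·1 + 8·1 + 16·1 + 32·1 = 63.

63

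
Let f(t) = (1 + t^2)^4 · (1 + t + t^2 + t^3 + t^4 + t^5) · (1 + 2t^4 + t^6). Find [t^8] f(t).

(1 + t^2)^4 has coefficients 1,0,4,0,6,0,4,0,1 for degrees 0…8.
(1 + t + t^2 + t^3 + t^4 + t^5) has coefficients 1,1,1,1,1,1,0,0,0 for degrees 0…8.
Finally multiplying by (1 + 2t^4 + t^6), the product of all factors after the first has coefficients 1,1,1,1,3,3,3,3,3 for degrees 0…8.
[t^8] = 1·3 + 4·3 + 6·3 + 4·1 + 1·1 = 38.

38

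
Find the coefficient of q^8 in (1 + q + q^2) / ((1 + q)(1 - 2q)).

The denominator gives the recurrence a_n = a_(n−1) + 2a_(n−2) for n ≥ 3; the numerator fixes a_0 = 1, a_1 = 2, a_2 = 5.
Iterating: 1, 2, 5, 9, 19, 37, 75, 149, 299, so a_8 = 299.

299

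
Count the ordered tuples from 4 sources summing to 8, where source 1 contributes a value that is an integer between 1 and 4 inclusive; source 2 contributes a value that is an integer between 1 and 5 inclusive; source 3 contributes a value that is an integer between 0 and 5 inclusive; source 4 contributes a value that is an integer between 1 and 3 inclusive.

41

The generating function for the choices is (z + z^2 + z^3 + z^4)·(z + z^2 + z^3 + z^4 + z^5)·(1 + z + z^2 + z^3 + z^4 + z^5)·(z + z^2 + z^3); the count is [z^8].
(z + z^2 + z^3 + z^4) has coefficients 0,1,1,1,1 for degrees 0…4.
(z + z^2 + z^3 + z^4 + z^5) has coefficients 0,1,1,1,1,1,0,0,0 for degrees 0…8.
Multiplying by (1 + z + z^2 + z^3 + z^4 + z^5) gives running coefficients 0,1,2,3,4,5,5,4,3 for degrees 0…8.
Finally multiplying by (z + z^2 + z^3), the product of all factors after the first has coefficients 0,0,1,3,6,9,12,14,14 for degrees 0…8.
[z^8] = 1·14 + 1·12 + 1·9 + 1·6 = 41.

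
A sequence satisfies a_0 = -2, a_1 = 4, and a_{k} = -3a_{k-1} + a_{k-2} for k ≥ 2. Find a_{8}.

The ordinary generating function has denominator 1 + 3q - q^2.
Iterating the recurrence: a_0,…,a_{8} = -2, 4, -14, 46, -152, 502, -1658, 5476, -18086.

-18086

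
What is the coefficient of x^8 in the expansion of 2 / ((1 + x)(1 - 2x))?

342

Partial fractions give a closed form: a_n = (2/3)·(-1)^n + (4/3)·2^n.
At n = 8: a_8 = 342.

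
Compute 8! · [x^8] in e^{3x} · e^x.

65536

The EGF product rule gives c_8 = Σ_{k_1+k_2=8} C(8; k_1,k_2) · ∏ g_i(k_i), where e^{3x} gives (3)^k; e^x gives (1)^k.
g_1(k) for k = 0…8: 1, 3, 9, 27, 81, 243, 729, 2187, 6561.
g_2(k) for k = 0…8: 1, 1, 1, 1, 1, 1, 1, 1, 1.
c_8 = Σ_k C(8,k)·g_1(k)·g_2(8−k) = 1·1·1 + 8·3·1 + 28·9·1 + 56·27·1 + 70·81·1 + 56·243·1 + 28·729·1 + 8·2187·1 + 1·6561·1 = 1 + 24 + 252 + 1512 + 5670 + 13608 + 20412 + 17496 + 6561 = 65536.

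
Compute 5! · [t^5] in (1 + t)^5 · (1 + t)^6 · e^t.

106096

The EGF product rule gives c_5 = Σ_{k_1+k_2+k_3=5} C(5; k_1,k_2,k_3) · ∏ g_i(k_i), where (1+t)^5 gives the falling factorial (5)_k; (1+t)^6 gives the falling factorial (6)_k; e^t gives (1)^k.
g_1(k) for k = 0…5: 1, 5, 20, 60, 120, 120.
g_2(k) for k = 0…5: 1, 6, 30, 120, 360, 720.
g_3(k) for k = 0…5: 1, 1, 1, 1, 1, 1.
First combine the last two factors: h(k) = Σ_j C(k,j)·g_2(j)·g_3(k−j) for k = 0…5: 1, 7, 43, 229, 1045, 4051.
c_5 = Σ_k C(5,k)·g_1(k)·h(5−k) = 1·1·4051 + 5·5·1045 + 10·20·229 + 10·60·43 + 5·120·7 + 1·120·1 = 4051 + 26125 + 45800 + 25800 + 4200 + 120 = 106096.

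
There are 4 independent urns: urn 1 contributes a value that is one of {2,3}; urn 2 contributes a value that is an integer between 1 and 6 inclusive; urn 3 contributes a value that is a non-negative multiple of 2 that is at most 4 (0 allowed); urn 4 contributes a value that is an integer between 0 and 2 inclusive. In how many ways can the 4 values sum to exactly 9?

16

The generating function for the choices is (y^2 + y^3)·(y + y^2 + y^3 + y^4 + y^5 + y^6)·(1 + y^2 + y^4)·(1 + y + y^2); the count is [y^9].
(y^2 + y^3) has coefficients 0,0,1,1 for degrees 0…3.
(y + y^2 + y^3 + y^4 + y^5 + y^6) has coefficients 0,1,1,1,1,1,1,0,0,0 for degrees 0…9.
Multiplying by (1 + y^2 + y^4) gives running coefficients 0,1,1,2,2,3,3,2,2,1 for degrees 0…9.
Finally multiplying by (1 + y + y^2), the product of all factors after the first has coefficients 0,1,2,4,5,7,8,8,7,5 for degrees 0…9.
[y^9] = 1·8 + 1·8 = 16.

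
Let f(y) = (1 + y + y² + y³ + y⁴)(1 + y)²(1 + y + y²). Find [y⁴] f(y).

(1 + y + y² + y³ + y⁴) has coefficients 1,1,1,1,1 for degrees 0…4.
(1 + y)² has coefficients 1,2,1,0,0 for degrees 0…4.
Finally multiplying by (1 + y + y²), the product of all factors after the first has coefficients 1,3,4,3,1 for degrees 0…4.
[y⁴] = 1·1 + 1·3 + 1·4 + 1·3 + 1·1 = 12.

12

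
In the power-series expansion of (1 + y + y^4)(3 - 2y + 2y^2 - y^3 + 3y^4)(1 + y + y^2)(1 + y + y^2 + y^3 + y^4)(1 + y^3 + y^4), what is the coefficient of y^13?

47

(1 + y + y^4) has coefficients 1,1,0,0,1 for degrees 0…4.
(3 - 2y + 2y^2 - y^3 + 3y^4) has coefficients 3,-2,2,-1,3,0,0,0,0,0,0,0,0,0 for degrees 0…13.
Multiplying by (1 + y + y^2) gives running coefficients 3,1,3,-1,4,2,3,0,0,0,0,0,0,0 for degrees 0…13.
Multiplying by (1 + y + y^2 + y^3 + y^4) gives running coefficients 3,4,7,6,10,9,11,8,9,5,3,0,0,0 for degrees 0…13.
Finally multiplying by (1 + y^3 + y^4), the product of all factors after the first has coefficients 3,4,7,9,17,20,24,24,28,25,22,17,14,8 for degrees 0…13.
[y^13] = 1·8 + 1·14 + 1·25 = 47.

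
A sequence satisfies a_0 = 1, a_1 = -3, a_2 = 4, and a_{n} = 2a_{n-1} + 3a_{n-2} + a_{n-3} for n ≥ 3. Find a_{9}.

The ordinary generating function has denominator 1 - 2t - 3t^2 - t^3.
Iterating the recurrence: a_0,…,a_{9} = 1, -3, 4, 0, 9, 22, 71, 217, 669, 2060.

2060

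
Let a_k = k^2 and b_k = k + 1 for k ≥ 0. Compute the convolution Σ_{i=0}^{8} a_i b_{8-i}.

Write out a_i and b_{8-i} for i = 0,…,8 and sum the products.
Σ = 0·9 + 1·8 + 4·7 + 9·6 + 16·5 + 25·4 + 36·3 + 49·2 + 64·1 = 540.

540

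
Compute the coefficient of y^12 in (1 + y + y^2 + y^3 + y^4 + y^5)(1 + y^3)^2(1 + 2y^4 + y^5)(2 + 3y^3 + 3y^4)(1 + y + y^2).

(1 + y + y^2 + y^3 + y^4 + y^5) has coefficients 1,1,1,1,1,1 for degrees 0…5.
(1 + y^3)^2 has coefficients 1,0,0,2,0,0,1,0,0,0,0,0,0 for degrees 0…12.
Multiplying by (1 + 2y^4 + y^5) gives running coefficients 1,0,0,2,2,1,1,4,2,0,2,1,0 for degrees 0…12.
Multiplying by (2 + 3y^3 + 3y^4) gives running coefficients 2,0,0,7,7,2,8,20,13,6,19,20,6 for degrees 0…12.
Finally multiplying by (1 + y + y^2), the product of all factors after the first has coefficients 2,2,2,7,14,16,17,30,41,39,38,45,45 for degrees 0…12.
[y^12] = 1·45 + 1·45 + 1·38 + 1·39 + 1·41 + 1·30 = 238.

238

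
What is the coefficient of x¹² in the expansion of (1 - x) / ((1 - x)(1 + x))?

1

Partial fractions give a closed form: a_n = (1)·(-1)^n.
At n = 12: a_12 = 1.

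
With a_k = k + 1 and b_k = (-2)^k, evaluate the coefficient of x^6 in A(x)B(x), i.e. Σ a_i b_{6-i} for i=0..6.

31

This is [x^6] in the product of the two ordinary generating functions.
Σ = 1·64 + 2·(-32) + 3·16 + 4·(-8) + 5·4 + 6·(-2) + 7·1 = 31.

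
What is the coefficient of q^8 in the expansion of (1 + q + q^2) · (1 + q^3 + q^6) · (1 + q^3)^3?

7

(1 + q + q^2) has coefficients 1,1,1 for degrees 0…2.
(1 + q^3 + q^6) has coefficients 1,0,0,1,0,0,1,0,0 for degrees 0…8.
Finally multiplying by (1 + q^3)^3, the product of all factors after the first has coefficients 1,0,0,4,0,0,7,0,0 for degrees 0…8.
[q^8] = 1·0 + 1·0 + 1·7 = 7.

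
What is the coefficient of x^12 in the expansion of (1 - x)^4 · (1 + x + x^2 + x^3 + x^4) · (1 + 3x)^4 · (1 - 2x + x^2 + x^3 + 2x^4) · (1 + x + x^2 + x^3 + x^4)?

(1 - x)^4 has coefficients 1,-4,6,-4,1 for degrees 0…4.
(1 + x + x^2 + x^3 + x^4) has coefficients 1,1,1,1,1,0,0,0,0,0,0,0,0 for degrees 0…12.
Multiplying by (1 + 3x)^4 gives running coefficients 1,13,67,175,256,255,243,189,81,0,0,0,0 for degrees 0…12.
Multiplying by (1 - 2x + x^2 + x^3 + 2x^4) gives running coefficients 1,11,42,55,-12,11,298,564,713,780,756,459,162 for degrees 0…12.
Finally multiplying by (1 + x + x^2 + x^3 + x^4), the product of all factors after the first has coefficients 1,12,54,109,97,107,394,916,1574,2366,3111,3272,2870 for degrees 0…12.
[x^12] = 1·2870 − 4·3272 + 6·3111 − 4·2366 + 1·1574 = 558.

558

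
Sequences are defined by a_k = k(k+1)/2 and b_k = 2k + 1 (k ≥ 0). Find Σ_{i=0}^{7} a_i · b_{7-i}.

336

The convolution is the t^7 coefficient of A(t)B(t).
Σ = 0·15 + 1·13 + 3·11 + 6·9 + 10·7 + 15·5 + 21·3 + 28·1 = 336.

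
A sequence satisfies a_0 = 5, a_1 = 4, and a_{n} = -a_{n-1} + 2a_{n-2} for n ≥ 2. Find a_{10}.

346

The ordinary generating function has denominator 1 + z - 2z^2.
Iterating the recurrence: a_0,…,a_{10} = 5, 4, 6, 2, 10, -6, 26, -38, 90, -166, 346.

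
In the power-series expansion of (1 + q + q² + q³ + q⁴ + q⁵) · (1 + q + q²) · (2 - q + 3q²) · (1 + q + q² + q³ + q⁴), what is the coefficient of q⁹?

(1 + q + q² + q³ + q⁴ + q⁵) has coefficients 1,1,1,1,1,1 for degrees 0…5.
(1 + q + q²) has coefficients 1,1,1,0,0,0,0,0,0,0 for degrees 0…9.
Multiplying by (2 - q + 3q²) gives running coefficients 2,1,4,2,3,0,0,0,0,0 for degrees 0…9.
Finally multiplying by (1 + q + q² + q³ + q⁴), the product of all factors after the first has coefficients 2,3,7,9,12,10,9,5,3,0 for degrees 0…9.
[q⁹] = 1·0 + 1·3 + 1·5 + 1·9 + 1·10 + 1·12 = 39.

39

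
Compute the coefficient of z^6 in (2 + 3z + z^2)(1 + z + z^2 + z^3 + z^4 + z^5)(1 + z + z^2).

16

(2 + 3z + z^2) has coefficients 2,3,1 for degrees 0…2.
(1 + z + z^2 + z^3 + z^4 + z^5) has coefficients 1,1,1,1,1,1,0 for degrees 0…6.
Finally multiplying by (1 + z + z^2), the product of all factors after the first has coefficients 1,2,3,3,3,3,2 for degrees 0…6.
[z^6] = 2·2 + 3·3 + 1·3 = 16.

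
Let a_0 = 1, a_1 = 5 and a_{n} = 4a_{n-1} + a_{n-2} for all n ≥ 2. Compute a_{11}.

The ordinary generating function has denominator 1 - 4z - z^2.
Iterating the recurrence: a_0,…,a_{11} = 1, 5, 21, 89, 377, 1597, 6765, 28657, 121393, 514229, 2178309, 9227465.

9227465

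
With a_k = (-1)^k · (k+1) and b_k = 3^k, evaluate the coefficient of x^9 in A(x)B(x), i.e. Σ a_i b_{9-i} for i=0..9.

This is [x^9] in the product of the two ordinary generating functions.
Σ = 1·19683 − 2·6561 + 3·2187 − 4·729 + 5·243 − 6·81 + 7·27 − 8·9 + 9·3 − 10·1 = 11069.

11069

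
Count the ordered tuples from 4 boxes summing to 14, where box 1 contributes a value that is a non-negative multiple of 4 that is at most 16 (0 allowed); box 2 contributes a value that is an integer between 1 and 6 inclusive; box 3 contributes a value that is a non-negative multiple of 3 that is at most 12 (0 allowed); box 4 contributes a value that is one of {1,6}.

The generating function for the choices is (1 + y^4 + y^8 + y^12 + y^16)·(y + y^2 + y^3 + y^4 + y^5 + y^6)·(1 + y^3 + y^6 + y^9 + y^12)·(y + y^6); the count is [y^14].
(1 + y^4 + y^8 + y^12 + y^16) has coefficients 1,0,0,0,1,0,0,0,1,0,0,0,1,0,0 for degrees 0…14.
(y + y^2 + y^3 + y^4 + y^5 + y^6) has coefficients 0,1,1,1,1,1,1,0,0,0,0,0,0,0,0 for degrees 0…14.
Multiplying by (1 + y^3 + y^6 + y^9 + y^12) gives running coefficients 0,1,1,1,2,2,2,2,2,2,2,2,2,2,2 for degrees 0…14.
Finally multiplying by (y + y^6), the product of all factors after the first has coefficients 0,0,1,1,1,2,2,3,3,3,4,4,4,4,4 for degrees 0…14.
[y^14] = 1·4 + 1·4 + 1·2 + 1·1 = 11.

11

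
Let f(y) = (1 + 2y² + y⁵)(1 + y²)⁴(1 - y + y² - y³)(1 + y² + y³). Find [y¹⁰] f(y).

(1 + 2y² + y⁵) has coefficients 1,0,2,0,0,1 for degrees 0…5.
(1 + y²)⁴ has coefficients 1,0,4,0,6,0,4,0,1,0,0 for degrees 0…10.
Multiplying by (1 - y + y² - y³) gives running coefficients 1,-1,5,-5,10,-10,10,-10,5,-5,1 for degrees 0…10.
Finally multiplying by (1 + y² + y³), the product of all factors after the first has coefficients 1,-1,6,-5,14,-10,15,-10,5,-5,-4 for degrees 0…10.
[y¹⁰] = 1·(-4) + 2·5 + 1·(-10) = -4.

-4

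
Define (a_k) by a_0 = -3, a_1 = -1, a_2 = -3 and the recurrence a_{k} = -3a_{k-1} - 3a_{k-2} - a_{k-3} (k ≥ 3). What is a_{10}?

The ordinary generating function has denominator 1 + 3q + 3q^2 + q^3.
Iterating the recurrence: a_0,…,a_{10} = -3, -1, -3, 15, -35, 63, -99, 143, -195, 255, -323.

-323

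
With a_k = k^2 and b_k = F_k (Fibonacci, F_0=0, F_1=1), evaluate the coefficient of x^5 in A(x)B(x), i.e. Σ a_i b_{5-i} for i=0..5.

36

This is [x^5] in the product of the two ordinary generating functions.
Σ = 0·5 + 1·3 + 4·2 + 9·1 + 16·1 + 25·0 = 36.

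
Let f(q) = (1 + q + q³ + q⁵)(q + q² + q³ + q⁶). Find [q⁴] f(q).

(1 + q + q³ + q⁵) has coefficients 1,1,0,1,0 for degrees 0…4.
(q + q² + q³ + q⁶) has coefficients 0,1,1,1,0 for degrees 0…4.
[q⁴] = 1·0 + 1·1 + 1·1 = 2.

2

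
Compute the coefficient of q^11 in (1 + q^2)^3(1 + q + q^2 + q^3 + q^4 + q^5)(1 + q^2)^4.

(1 + q^2)^3 has coefficients 1,0,3,0,3,0,1 for degrees 0…6.
(1 + q + q^2 + q^3 + q^4 + q^5) has coefficients 1,1,1,1,1,1,0,0,0,0,0,0 for degrees 0…11.
Finally multiplying by (1 + q^2)^4, the product of all factors after the first has coefficients 1,1,5,5,11,11,14,14,11,11,5,5 for degrees 0…11.
[q^11] = 1·5 + 3·11 + 3·14 + 1·11 = 91.

91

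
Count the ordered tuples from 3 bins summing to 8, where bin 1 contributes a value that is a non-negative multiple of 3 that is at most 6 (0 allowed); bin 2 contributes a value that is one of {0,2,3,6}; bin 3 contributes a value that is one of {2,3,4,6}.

5

The generating function for the choices is (1 + x^3 + x^6)·(1 + x^2 + x^3 + x^6)·(x^2 + x^3 + x^4 + x^6); the count is [x^8].
(1 + x^3 + x^6) has coefficients 1,0,0,1,0,0,1 for degrees 0…6.
(1 + x^2 + x^3 + x^6) has coefficients 1,0,1,1,0,0,1,0,0 for degrees 0…8.
Finally multiplying by (x^2 + x^3 + x^4 + x^6), the product of all factors after the first has coefficients 0,0,1,1,2,2,3,1,2 for degrees 0…8.
[x^8] = 1·2 + 1·2 + 1·1 = 5.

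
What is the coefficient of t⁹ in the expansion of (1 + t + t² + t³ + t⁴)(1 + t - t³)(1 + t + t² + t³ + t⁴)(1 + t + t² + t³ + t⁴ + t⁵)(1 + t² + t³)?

70

(1 + t + t² + t³ + t⁴) has coefficients 1,1,1,1,1 for degrees 0…4.
(1 + t - t³) has coefficients 1,1,0,-1,0,0,0,0,0,0 for degrees 0…9.
Multiplying by (1 + t + t² + t³ + t⁴) gives running coefficients 1,2,2,1,1,0,-1,-1,0,0 for degrees 0…9.
Multiplying by (1 + t + t² + t³ + t⁴ + t⁵) gives running coefficients 1,3,5,6,7,7,5,2,0,-1 for degrees 0…9.
Finally multiplying by (1 + t² + t³), the product of all factors after the first has coefficients 1,3,6,10,15,18,18,16,12,6 for degrees 0…9.
[t⁹] = 1·6 + 1·12 + 1·16 + 1·18 + 1·18 = 70.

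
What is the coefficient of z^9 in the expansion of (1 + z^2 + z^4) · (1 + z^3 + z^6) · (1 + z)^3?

(1 + z^2 + z^4) has coefficients 1,0,1,0,1 for degrees 0…4.
(1 + z^3 + z^6) has coefficients 1,0,0,1,0,0,1,0,0,0 for degrees 0…9.
Finally multiplying by (1 + z)^3, the product of all factors after the first has coefficients 1,3,3,2,3,3,2,3,3,1 for degrees 0…9.
[z^9] = 1·1 + 1·3 + 1·3 = 7.

7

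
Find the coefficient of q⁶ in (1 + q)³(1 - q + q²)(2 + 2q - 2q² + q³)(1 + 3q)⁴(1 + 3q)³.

54347

(1 + q)³ has coefficients 1,3,3,1 for degrees 0…3.
(1 - q + q²) has coefficients 1,-1,1,0,0,0,0 for degrees 0…6.
Multiplying by (2 + 2q - 2q² + q³) gives running coefficients 2,0,-2,5,-3,1,0 for degrees 0…6.
Multiplying by (1 + 3q)⁴ gives running coefficients 2,24,106,197,111,19,228 for degrees 0…6.
Finally multiplying by (1 + 3q)³, the product of all factors after the first has coefficients 2,42,376,1853,5394,9199,8715 for degrees 0…6.
[q⁶] = 1·8715 + 3·9199 + 3·5394 + 1·1853 = 54347.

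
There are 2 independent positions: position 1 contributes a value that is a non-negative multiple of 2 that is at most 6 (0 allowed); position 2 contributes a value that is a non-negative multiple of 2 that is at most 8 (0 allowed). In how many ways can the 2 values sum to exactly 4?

The generating function for the choices is (1 + q² + q⁴ + q⁶)·(1 + q² + q⁴ + q⁶ + q⁸); the count is [q⁴].
(1 + q² + q⁴ + q⁶) has coefficients 1,0,1,0,1 for degrees 0…4.
(1 + q² + q⁴ + q⁶ + q⁸) has coefficients 1,0,1,0,1 for degrees 0…4.
[q⁴] = 1·1 + 1·1 + 1·1 = 3.

3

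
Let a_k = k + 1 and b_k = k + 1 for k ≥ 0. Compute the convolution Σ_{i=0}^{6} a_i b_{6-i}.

84

The convolution is the t^6 coefficient of A(t)B(t).
Σ = 1·7 + 2·6 + 3·5 + 4·4 + 5·3 + 6·2 + 7·1 = 84.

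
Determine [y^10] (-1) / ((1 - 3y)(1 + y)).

The denominator gives the recurrence a_n = 2a_(n−1) + 3a_(n−2) for n ≥ 2; the numerator fixes a_0 = -1, a_1 = -2.
Iterating: -1, -2, -7, -20, -61, -182, -547, -1640, -4921, -14762, -44287, so a_10 = -44287.

-44287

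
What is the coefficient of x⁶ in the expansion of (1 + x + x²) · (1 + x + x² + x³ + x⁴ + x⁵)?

(1 + x + x²) has coefficients 1,1,1 for degrees 0…2.
(1 + x + x² + x³ + x⁴ + x⁵) has coefficients 1,1,1,1,1,1,0 for degrees 0…6.
[x⁶] = 1·0 + 1·1 + 1·1 = 2.

2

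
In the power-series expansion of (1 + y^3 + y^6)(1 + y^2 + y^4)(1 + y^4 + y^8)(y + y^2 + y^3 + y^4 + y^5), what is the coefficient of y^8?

(1 + y^3 + y^6) has coefficients 1,0,0,1,0,0,1 for degrees 0…6.
(1 + y^2 + y^4) has coefficients 1,0,1,0,1,0,0,0,0 for degrees 0…8.
Multiplying by (1 + y^4 + y^8) gives running coefficients 1,0,1,0,2,0,1,0,2 for degrees 0…8.
Finally multiplying by (y + y^2 + y^3 + y^4 + y^5), the product of all factors after the first has coefficients 0,1,1,2,2,4,3,4,3 for degrees 0…8.
[y^8] = 1·3 + 1·4 + 1·1 = 8.

8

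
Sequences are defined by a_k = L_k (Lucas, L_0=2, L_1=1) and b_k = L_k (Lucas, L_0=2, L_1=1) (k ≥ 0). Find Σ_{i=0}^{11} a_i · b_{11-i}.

2676

The convolution is the t^11 coefficient of A(t)B(t).
Σ = 2·199 + 1·123 + 3·76 + 4·47 + 7·29 + 11·18 + 18·11 + 29·7 + 47·4 + 76·3 + 123·1 + 199·2 = 2676.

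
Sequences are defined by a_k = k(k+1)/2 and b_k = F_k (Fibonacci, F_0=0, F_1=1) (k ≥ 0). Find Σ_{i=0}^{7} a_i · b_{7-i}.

97

Write out a_i and b_{7-i} for i = 0,…,7 and sum the products.
Σ = 0·13 + 1·8 + 3·5 + 6·3 + 10·2 + 15·1 + 21·1 + 28·0 = 97.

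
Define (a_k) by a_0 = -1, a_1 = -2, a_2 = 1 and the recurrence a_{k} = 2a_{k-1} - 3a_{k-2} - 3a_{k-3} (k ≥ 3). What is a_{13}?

The ordinary generating function has denominator 1 - 2t + 3t^2 + 3t^3.
Iterating the recurrence: a_0,…,a_{13} = -1, -2, 1, 11, 25, 14, -80, -277, -356, 359, 2617, 5225, 1522, -20482.

-20482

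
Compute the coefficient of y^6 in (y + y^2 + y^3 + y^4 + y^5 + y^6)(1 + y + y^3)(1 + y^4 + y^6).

5

(y + y^2 + y^3 + y^4 + y^5 + y^6) has coefficients 0,1,1,1,1,1,1 for degrees 0…6.
(1 + y + y^3) has coefficients 1,1,0,1,0,0,0 for degrees 0…6.
Finally multiplying by (1 + y^4 + y^6), the product of all factors after the first has coefficients 1,1,0,1,1,1,1 for degrees 0…6.
[y^6] = 1·1 + 1·1 + 1·1 + 1·0 + 1·1 + 1·1 = 5.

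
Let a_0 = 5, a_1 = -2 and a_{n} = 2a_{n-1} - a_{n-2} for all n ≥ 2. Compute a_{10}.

The ordinary generating function has denominator 1 - 2z + z^2.
Iterating the recurrence: a_0,…,a_{10} = 5, -2, -9, -16, -23, -30, -37, -44, -51, -58, -65.

-65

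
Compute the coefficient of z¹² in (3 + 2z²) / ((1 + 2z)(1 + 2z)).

The denominator gives the recurrence a_n = −4a_(n−1) − 4a_(n−2) for n ≥ 3; the numerator fixes a_0 = 3, a_1 = -12, a_2 = 38.
Iterating: 3, -12, 38, -104, 264, -640, 1504, -3456, 7808, -17408, 38400, -83968, 182272, so a_12 = 182272.

182272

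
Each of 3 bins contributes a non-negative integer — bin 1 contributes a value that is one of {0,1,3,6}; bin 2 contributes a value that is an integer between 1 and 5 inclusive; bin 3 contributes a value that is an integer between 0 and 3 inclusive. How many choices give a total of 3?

The generating function for the choices is (1 + x + x³ + x⁶)·(x + x² + x³ + x⁴ + x⁵)·(1 + x + x² + x³); the count is [x³].
(1 + x + x³ + x⁶) has coefficients 1,1,0,1 for degrees 0…3.
(x + x² + x³ + x⁴ + x⁵) has coefficients 0,1,1,1 for degrees 0…3.
Finally multiplying by (1 + x + x² + x³), the product of all factors after the first has coefficients 0,1,2,3 for degrees 0…3.
[x³] = 1·3 + 1·2 + 1·0 = 5.

5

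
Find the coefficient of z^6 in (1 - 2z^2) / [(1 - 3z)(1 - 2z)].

1637

The denominator gives the recurrence a_n = 5a_(n−1) − 6a_(n−2) for n ≥ 3; the numerator fixes a_0 = 1, a_1 = 5, a_2 = 17.
Iterating: 1, 5, 17, 55, 173, 535, 1637, so a_6 = 1637.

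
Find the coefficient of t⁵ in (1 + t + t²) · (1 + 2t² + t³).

(1 + t + t²) has coefficients 1,1,1 for degrees 0…2.
(1 + 2t² + t³) has coefficients 1,0,2,1,0,0 for degrees 0…5.
[t⁵] = 1·0 + 1·0 + 1·1 = 1.

1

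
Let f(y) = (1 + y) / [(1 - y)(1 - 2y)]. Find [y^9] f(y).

Partial fractions give a closed form: a_n = (-2)·1^n + (3)·2^n.
At n = 9: a_9 = 1534.

1534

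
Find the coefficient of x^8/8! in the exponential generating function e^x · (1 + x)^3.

The EGF product rule gives c_8 = Σ_{k_1+k_2=8} C(8; k_1,k_2) · ∏ g_i(k_i), where e^x gives (1)^k; (1+x)^3 gives the falling factorial (3)_k.
g_1(k) for k = 0…8: 1, 1, 1, 1, 1, 1, 1, 1, 1.
g_2(k) for k = 0…8: 1, 3, 6, 6, 0, 0, 0, 0, 0.
c_8 = Σ_k C(8,k)·g_1(k)·g_2(8−k) = 56·1·6 + 28·1·6 + 8·1·3 + 1·1·1 = 336 + 168 + 24 + 1 = 529.

529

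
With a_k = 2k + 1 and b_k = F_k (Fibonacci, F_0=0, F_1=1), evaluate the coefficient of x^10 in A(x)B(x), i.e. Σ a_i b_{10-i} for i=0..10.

585

This is [x^10] in the product of the two ordinary generating functions.
Σ = 1·55 + 3·34 + 5·21 + 7·13 + 9·8 + 11·5 + 13·3 + 15·2 + 17·1 + 19·1 + 21·0 = 585.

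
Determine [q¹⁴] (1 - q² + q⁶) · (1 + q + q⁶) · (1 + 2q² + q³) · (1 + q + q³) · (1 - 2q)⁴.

(1 - q² + q⁶) has coefficients 1,0,-1,0,0,0,1 for degrees 0…6.
(1 + q + q⁶) has coefficients 1,1,0,0,0,0,1,0,0,0,0,0,0,0,0 for degrees 0…14.
Multiplying by (1 + 2q² + q³) gives running coefficients 1,1,2,3,1,0,1,0,2,1,0,0,0,0,0 for degrees 0…14.
Multiplying by (1 + q + q³) gives running coefficients 1,2,3,6,5,3,4,2,2,4,1,2,1,0,0 for degrees 0…14.
Finally multiplying by (1 - 2q)⁴, the product of all factors after the first has coefficients 1,-6,11,-2,-19,43,-44,-22,66,-44,17,58,-87,72,-24 for degrees 0…14.
[q¹⁴] = 1·(-24) − 1·(-87) + 1·66 = 129.

129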